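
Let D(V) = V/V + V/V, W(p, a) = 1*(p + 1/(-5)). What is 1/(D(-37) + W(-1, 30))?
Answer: 5/4 ≈ 1.2500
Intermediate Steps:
W(p, a) = -⅕ + p (W(p, a) = 1*(p - ⅕) = 1*(-⅕ + p) = -⅕ + p)
D(V) = 2 (D(V) = 1 + 1 = 2)
1/(D(-37) + W(-1, 30)) = 1/(2 + (-⅕ - 1)) = 1/(2 - 6/5) = 1/(⅘) = 5/4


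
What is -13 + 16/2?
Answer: -5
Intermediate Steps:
-13 + 16/2 = -13 + (1/2)*16 = -13 + 8 = -5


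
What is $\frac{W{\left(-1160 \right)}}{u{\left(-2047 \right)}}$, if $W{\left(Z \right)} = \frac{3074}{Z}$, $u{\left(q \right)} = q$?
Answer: $\frac{53}{40940} \approx 0.0012946$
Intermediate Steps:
$\frac{W{\left(-1160 \right)}}{u{\left(-2047 \right)}} = \frac{3074 \frac{1}{-1160}}{-2047} = 3074 \left(- \frac{1}{1160}\right) \left(- \frac{1}{2047}\right) = \left(- \frac{53}{20}\right) \left(- \frac{1}{2047}\right) = \frac{53}{40940}$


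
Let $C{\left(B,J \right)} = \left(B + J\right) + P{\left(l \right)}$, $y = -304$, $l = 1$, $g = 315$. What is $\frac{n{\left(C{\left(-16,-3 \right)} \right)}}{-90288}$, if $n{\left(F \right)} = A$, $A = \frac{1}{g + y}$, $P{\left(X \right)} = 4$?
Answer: $- \frac{1}{993168} \approx -1.0069 \cdot 10^{-6}$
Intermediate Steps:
$C{\left(B,J \right)} = 4 + B + J$ ($C{\left(B,J \right)} = \left(B + J\right) + 4 = 4 + B + J$)
$A = \frac{1}{11}$ ($A = \frac{1}{315 - 304} = \frac{1}{11} \approx 0.090909$)
$n{\left(F \right)} = \frac{1}{11}$
$\frac{n{\left(C{\left(-16,-3 \right)} \right)}}{-90288} = \frac{1}{11 \left(-90288\right)} = \frac{1}{11} \left(- \frac{1}{90288}\right) = - \frac{1}{993168}$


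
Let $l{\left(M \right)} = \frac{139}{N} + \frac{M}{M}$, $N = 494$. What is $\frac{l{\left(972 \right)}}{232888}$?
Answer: $\frac{633}{115046672} \approx 5.5021 \cdot 10^{-6}$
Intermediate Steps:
$l{\left(M \right)} = \frac{633}{494}$ ($l{\left(M \right)} = \frac{139}{494} + \frac{M}{M} = 139 \cdot \frac{1}{494} + 1 = \frac{139}{494} + 1 = \frac{633}{494}$)
$\frac{l{\left(972 \right)}}{232888} = \frac{633}{494 \cdot 232888} = \frac{633}{494} \cdot \frac{1}{232888} = \frac{633}{115046672}$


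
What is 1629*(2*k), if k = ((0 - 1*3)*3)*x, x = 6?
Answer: -175932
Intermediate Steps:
k = -54 (k = ((0 - 1*3)*3)*6 = ((0 - 3)*3)*6 = -3*3*6 = -9*6 = -54)
1629*(2*k) = 1629*(2*(-54)) = 1629*(-108) = -175932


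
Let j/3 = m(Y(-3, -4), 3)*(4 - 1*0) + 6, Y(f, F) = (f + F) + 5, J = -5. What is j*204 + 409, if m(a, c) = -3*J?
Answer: 40801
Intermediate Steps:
Y(f, F) = 5 + F + f (Y(f, F) = (F + f) + 5 = 5 + F + f)
m(a, c) = 15 (m(a, c) = -3*(-5) = 15)
j = 198 (j = 3*(15*(4 - 1*0) + 6) = 3*(15*(4 + 0) + 6) = 3*(15*4 + 6) = 3*(60 + 6) = 3*66 = 198)
j*204 + 409 = 198*204 + 409 = 40392 + 409 = 40801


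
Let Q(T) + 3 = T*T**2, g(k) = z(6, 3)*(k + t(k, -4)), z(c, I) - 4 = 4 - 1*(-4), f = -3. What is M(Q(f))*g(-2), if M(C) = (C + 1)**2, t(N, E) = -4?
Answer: -60552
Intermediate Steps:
z(c, I) = 12 (z(c, I) = 4 + (4 - 1*(-4)) = 4 + (4 + 4) = 4 + 8 = 12)
g(k) = -48 + 12*k (g(k) = 12*(k - 4) = 12*(-4 + k) = -48 + 12*k)
Q(T) = -3 + T**3 (Q(T) = -3 + T*T**2 = -3 + T**3)
M(C) = (1 + C)**2
M(Q(f))*g(-2) = (1 + (-3 + (-3)**3))**2*(-48 + 12*(-2)) = (1 + (-3 - 27))**2*(-48 - 24) = (1 - 30)**2*(-72) = (-29)**2*(-72) = 841*(-72) = -60552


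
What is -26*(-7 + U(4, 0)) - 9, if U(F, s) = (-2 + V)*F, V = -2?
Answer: 589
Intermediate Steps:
U(F, s) = -4*F (U(F, s) = (-2 - 2)*F = -4*F)
-26*(-7 + U(4, 0)) - 9 = -26*(-7 - 4*4) - 9 = -26*(-7 - 16) - 9 = -26*(-23) - 9 = 598 - 9 = 589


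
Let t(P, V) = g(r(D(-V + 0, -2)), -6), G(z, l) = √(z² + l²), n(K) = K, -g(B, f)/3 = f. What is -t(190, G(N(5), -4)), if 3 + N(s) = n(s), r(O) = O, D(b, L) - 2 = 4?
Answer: -18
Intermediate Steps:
D(b, L) = 6 (D(b, L) = 2 + 4 = 6)
g(B, f) = -3*f
N(s) = -3 + s
G(z, l) = √(l² + z²)
t(P, V) = 18 (t(P, V) = -3*(-6) = 18)
-t(190, G(N(5), -4)) = -1*18 = -18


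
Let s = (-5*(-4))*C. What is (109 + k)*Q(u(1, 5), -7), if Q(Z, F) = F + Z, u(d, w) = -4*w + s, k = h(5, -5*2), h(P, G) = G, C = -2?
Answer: -6633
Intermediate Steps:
k = -10 (k = -5*2 = -10)
s = -40 (s = -5*(-4)*(-2) = 20*(-2) = -40)
u(d, w) = -40 - 4*w (u(d, w) = -4*w - 40 = -40 - 4*w)
(109 + k)*Q(u(1, 5), -7) = (109 - 10)*(-7 + (-40 - 4*5)) = 99*(-7 + (-40 - 20)) = 99*(-7 - 60) = 99*(-67) = -6633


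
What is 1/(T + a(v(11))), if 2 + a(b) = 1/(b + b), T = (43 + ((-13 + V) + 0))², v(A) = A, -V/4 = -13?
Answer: 22/147885 ≈ 0.00014876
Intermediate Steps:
V = 52 (V = -4*(-13) = 52)
T = 6724 (T = (43 + ((-13 + 52) + 0))² = (43 + (39 + 0))² = (43 + 39)² = 82² = 6724)
a(b) = -2 + 1/(2*b) (a(b) = -2 + 1/(b + b) = -2 + 1/(2*b))
1/(T + a(v(11))) = 1/(6724 + (-2 + (½)/11)) = 1/(6724 + (-2 + (½)*(1/11))) = 1/(6724 + (-2 + 1/22)) = 1/(6724 - 43/22) = 1/(147885/22) = 22/147885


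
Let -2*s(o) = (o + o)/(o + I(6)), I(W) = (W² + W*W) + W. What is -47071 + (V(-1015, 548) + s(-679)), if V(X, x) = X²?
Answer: 590874875/601 ≈ 9.8315e+5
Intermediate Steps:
I(W) = W + 2*W² (I(W) = (W² + W²) + W = 2*W² + W = W + 2*W²)
s(o) = -o/(78 + o) (s(o) = -(o + o)/(2*(o + 6*(1 + 2*6))) = -2*o/(2*(o + 6*(1 + 12))) = -2*o/(2*(o + 6*13)) = -2*o/(2*(o + 78)) = -2*o/(2*(78 + o)) = -o/(78 + o))
-47071 + (V(-1015, 548) + s(-679)) = -47071 + ((-1015)² - 1*(-679)/(78 - 679)) = -47071 + (1030225 - 1*(-679)/(-601)) = -47071 + (1030225 - 1*(-679)*(-1/601)) = -47071 + (1030225 - 679/601) = -47071 + 619164546/601 = 590874875/601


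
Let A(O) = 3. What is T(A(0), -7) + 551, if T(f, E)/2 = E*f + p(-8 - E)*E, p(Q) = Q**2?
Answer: 495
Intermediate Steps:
T(f, E) = 2*E*f + 2*E*(-8 - E)**2 (T(f, E) = 2*(E*f + (-8 - E)**2*E) = 2*(E*f + E*(-8 - E)**2) = 2*E*f + 2*E*(-8 - E)**2)
T(A(0), -7) + 551 = 2*(-7)*(3 + (8 - 7)**2) + 551 = 2*(-7)*(3 + 1**2) + 551 = 2*(-7)*(3 + 1) + 551 = 2*(-7)*4 + 551 = -56 + 551 = 495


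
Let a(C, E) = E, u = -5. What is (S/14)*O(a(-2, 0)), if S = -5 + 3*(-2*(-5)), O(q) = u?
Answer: -125/14 ≈ -8.9286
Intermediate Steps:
O(q) = -5
S = 25 (S = -5 + 3*10 = -5 + 30 = 25)
(S/14)*O(a(-2, 0)) = (25/14)*(-5) = -125/14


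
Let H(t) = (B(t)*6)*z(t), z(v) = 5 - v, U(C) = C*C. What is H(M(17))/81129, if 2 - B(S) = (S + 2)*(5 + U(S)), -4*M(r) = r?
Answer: 127613/3461504 ≈ 0.036866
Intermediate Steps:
U(C) = C²
M(r) = -r/4
B(S) = 2 - (2 + S)*(5 + S²) (B(S) = 2 - (S + 2)*(5 + S²) = 2 - (2 + S)*(5 + S²))
H(t) = (5 - t)*(-48 - 30*t - 12*t² - 6*t³) (H(t) = ((-8 - t³ - 5*t - 2*t²)*6)*(5 - t) = (-48 - 30*t - 12*t² - 6*t³)*(5 - t) = (5 - t)*(-48 - 30*t - 12*t² - 6*t³))
H(M(17))/81129 = (6*(-5 - ¼*17)*(8 + (-¼*17)³ + 2*(-¼*17)² + 5*(-¼*17)))/81129 = (6*(-5 - 17/4)*(8 + (-17/4)³ + 2*(-17/4)² + 5*(-17/4)))*(1/81129) = (6*(-37/4)*(8 - 4913/64 + 2*(289/16) - 85/4))*(1/81129) = (6*(-37/4)*(8 - 4913/64 + 289/8 - 85/4))*(1/81129) = (6*(-37/4)*(-3449/64))*(1/81129) = (382839/128)*(1/81129) = 127613/3461504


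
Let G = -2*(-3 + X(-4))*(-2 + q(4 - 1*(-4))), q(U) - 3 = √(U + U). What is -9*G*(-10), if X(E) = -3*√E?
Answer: 2700 + 5400*I ≈ 2700.0 + 5400.0*I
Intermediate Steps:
q(U) = 3 + √2*√U (q(U) = 3 + √(U + U) = 3 + √(2*U) = 3 + √2*√U)
G = 30 + 60*I (G = -2*(-3 - 6*I)*(-2 + (3 + √2*√(4 - 1*(-4)))) = -2*(-3 - 6*I)*(-2 + (3 + √2*√(4 + 4))) = -2*(-3 - 6*I)*(-2 + (3 + √2*√8)) = -2*(-3 - 6*I)*(-2 + (3 + √2*(2*√2))) = -2*(-3 - 6*I)*(-2 + (3 + 4)) = -2*(-3 - 6*I)*(-2 + 7) = -2*(-3 - 6*I)*5 = -2*(-15 - 30*I) = 30 + 60*I ≈ 30.0 + 60.0*I)
-9*G*(-10) = -9*(30 + 60*I)*(-10) = (-270 - 540*I)*(-10) = 2700 + 5400*I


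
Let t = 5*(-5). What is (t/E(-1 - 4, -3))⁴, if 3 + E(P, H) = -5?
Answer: 390625/4096 ≈ 95.367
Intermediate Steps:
E(P, H) = -8 (E(P, H) = -3 - 5 = -8)
t = -25
(t/E(-1 - 4, -3))⁴ = (-25/(-8))⁴ = (-25*(-⅛))⁴ = (25/8)⁴ = 390625/4096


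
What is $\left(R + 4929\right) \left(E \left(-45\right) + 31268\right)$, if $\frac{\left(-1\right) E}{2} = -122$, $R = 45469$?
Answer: $1022474624$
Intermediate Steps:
$E = 244$ ($E = \left(-2\right) \left(-122\right) = 244$)
$\left(R + 4929\right) \left(E \left(-45\right) + 31268\right) = \left(45469 + 4929\right) \left(244 \left(-45\right) + 31268\right) = 50398 \left(-10980 + 31268\right) = 50398 \cdot 20288 = 1022474624$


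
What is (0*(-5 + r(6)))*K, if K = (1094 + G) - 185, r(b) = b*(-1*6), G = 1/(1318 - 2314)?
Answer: 0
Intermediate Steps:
G = -1/996 (G = 1/(-996) = -1/996 ≈ -0.0010040)
r(b) = -6*b (r(b) = b*(-6) = -6*b)
K = 905363/996 (K = (1094 - 1/996) - 185 = 1089623/996 - 185 = 905363/996 ≈ 909.00)
(0*(-5 + r(6)))*K = (0*(-5 - 6*6))*(905363/996) = (0*(-5 - 36))*(905363/996) = (0*(-41))*(905363/996) = 0*(905363/996) = 0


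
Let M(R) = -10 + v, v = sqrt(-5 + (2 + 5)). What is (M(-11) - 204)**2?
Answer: (214 - sqrt(2))**2 ≈ 45193.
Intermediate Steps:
v = sqrt(2) (v = sqrt(-5 + 7) = sqrt(2) ≈ 1.4142)
M(R) = -10 + sqrt(2)
(M(-11) - 204)**2 = ((-10 + sqrt(2)) - 204)**2 = (-214 + sqrt(2))**2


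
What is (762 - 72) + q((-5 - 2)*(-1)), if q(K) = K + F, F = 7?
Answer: 704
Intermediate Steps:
q(K) = 7 + K (q(K) = K + 7 = 7 + K)
(762 - 72) + q((-5 - 2)*(-1)) = (762 - 72) + (7 + (-5 - 2)*(-1)) = 690 + (7 - 7*(-1)) = 690 + (7 + 7) = 690 + 14 = 704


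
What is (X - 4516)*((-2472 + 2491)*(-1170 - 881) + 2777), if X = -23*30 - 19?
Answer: 189103200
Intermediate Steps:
X = -709 (X = -690 - 19 = -709)
(X - 4516)*((-2472 + 2491)*(-1170 - 881) + 2777) = (-709 - 4516)*((-2472 + 2491)*(-1170 - 881) + 2777) = -5225*(19*(-2051) + 2777) = -5225*(-38969 + 2777) = -5225*(-36192) = 189103200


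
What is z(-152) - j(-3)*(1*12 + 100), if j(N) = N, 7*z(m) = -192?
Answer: 2160/7 ≈ 308.57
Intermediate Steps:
z(m) = -192/7 (z(m) = (1/7)*(-192) = -192/7)
z(-152) - j(-3)*(1*12 + 100) = -192/7 - (-3)*(1*12 + 100) = -192/7 - (-3)*(12 + 100) = -192/7 - (-3)*112 = -192/7 - 1*(-336) = -192/7 + 336 = 2160/7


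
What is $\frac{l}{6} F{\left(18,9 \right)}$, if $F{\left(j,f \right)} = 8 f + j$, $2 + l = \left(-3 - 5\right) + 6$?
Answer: $-60$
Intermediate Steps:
$l = -4$ ($l = -2 + \left(\left(-3 - 5\right) + 6\right) = -2 + \left(-8 + 6\right) = -2 - 2 = -4$)
$F{\left(j,f \right)} = j + 8 f$
$\frac{l}{6} F{\left(18,9 \right)} = - \frac{4}{6} \left(18 + 8 \cdot 9\right) = \left(-4\right) \frac{1}{6} \left(18 + 72\right) = \left(- \frac{2}{3}\right) 90 = -60$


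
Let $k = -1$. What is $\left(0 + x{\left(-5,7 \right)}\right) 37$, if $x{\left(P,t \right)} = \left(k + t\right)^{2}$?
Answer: $1332$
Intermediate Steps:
$x{\left(P,t \right)} = \left(-1 + t\right)^{2}$
$\left(0 + x{\left(-5,7 \right)}\right) 37 = \left(0 + \left(-1 + 7\right)^{2}\right) 37 = \left(0 + 6^{2}\right) 37 = \left(0 + 36\right) 37 = 36 \cdot 37 = 1332$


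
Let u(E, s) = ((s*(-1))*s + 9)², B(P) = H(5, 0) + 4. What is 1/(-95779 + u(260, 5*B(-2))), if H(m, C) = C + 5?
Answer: 1/3968477 ≈ 2.5199e-7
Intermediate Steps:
H(m, C) = 5 + C
B(P) = 9 (B(P) = (5 + 0) + 4 = 5 + 4 = 9)
u(E, s) = (9 - s²)² (u(E, s) = ((-s)*s + 9)² = (-s² + 9)² = (9 - s²)²)
1/(-95779 + u(260, 5*B(-2))) = 1/(-95779 + (-9 + (5*9)²)²) = 1/(-95779 + (-9 + 45²)²) = 1/(-95779 + (-9 + 2025)²) = 1/(-95779 + 2016²) = 1/(-95779 + 4064256) = 1/3968477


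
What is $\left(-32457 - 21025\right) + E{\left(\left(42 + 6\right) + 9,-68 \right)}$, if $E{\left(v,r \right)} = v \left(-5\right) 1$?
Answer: $-53767$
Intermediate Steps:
$E{\left(v,r \right)} = - 5 v$ ($E{\left(v,r \right)} = - 5 v 1 = - 5 v$)
$\left(-32457 - 21025\right) + E{\left(\left(42 + 6\right) + 9,-68 \right)} = \left(-32457 - 21025\right) - 5 \left(\left(42 + 6\right) + 9\right) = -53482 - 5 \left(48 + 9\right) = -53482 - 285 = -53767$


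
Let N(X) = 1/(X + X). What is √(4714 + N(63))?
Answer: √8315510/42 ≈ 68.659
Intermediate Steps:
N(X) = 1/(2*X)
√(4714 + N(63)) = √(4714 + (½)/63) = √(4714 + (½)*(1/63)) = √(4714 + 1/126) = √(593965/126) = √8315510/42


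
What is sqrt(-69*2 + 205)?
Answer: sqrt(67) ≈ 8.1853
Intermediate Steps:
sqrt(-69*2 + 205) = sqrt(-138 + 205) = sqrt(67)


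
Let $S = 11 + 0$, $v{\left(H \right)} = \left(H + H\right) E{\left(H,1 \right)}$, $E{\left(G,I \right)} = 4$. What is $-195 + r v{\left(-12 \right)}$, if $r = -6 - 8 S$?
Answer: $8829$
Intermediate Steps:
$v{\left(H \right)} = 8 H$ ($v{\left(H \right)} = \left(H + H\right) 4 = 2 H 4 = 8 H$)
$S = 11$
$r = -94$ ($r = -6 - 88 = -94$)
$-195 + r v{\left(-12 \right)} = -195 - 94 \cdot 8 \left(-12\right) = -195 - -9024 = -195 + 9024 = 8829$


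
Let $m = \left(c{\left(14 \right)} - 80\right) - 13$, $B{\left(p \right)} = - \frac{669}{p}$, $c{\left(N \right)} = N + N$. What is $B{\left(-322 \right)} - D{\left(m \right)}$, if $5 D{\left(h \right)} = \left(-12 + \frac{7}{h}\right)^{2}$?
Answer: $- \frac{185304193}{6802250} \approx -27.242$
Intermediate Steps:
$c{\left(N \right)} = 2 N$
$m = -65$ ($m = \left(2 \cdot 14 - 80\right) - 13 = \left(28 - 80\right) - 13 = -52 - 13 = -65$)
$D{\left(h \right)} = \frac{\left(-12 + \frac{7}{h}\right)^{2}}{5}$
$B{\left(-322 \right)} - D{\left(m \right)} = - \frac{669}{-322} - \frac{\left(-7 + 12 \left(-65\right)\right)^{2}}{5 \cdot 4225} = \left(-669\right) \left(- \frac{1}{322}\right) - \frac{1}{5} \cdot \frac{1}{4225} \left(-7 - 780\right)^{2} = \frac{669}{322} - \frac{1}{5} \cdot \frac{1}{4225} \left(-787\right)^{2} = \frac{669}{322} - \frac{1}{5} \cdot \frac{1}{4225} \cdot 619369 = \frac{669}{322} - \frac{619369}{21125} = - \frac{185304193}{6802250}$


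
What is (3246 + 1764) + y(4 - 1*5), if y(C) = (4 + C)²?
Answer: 5019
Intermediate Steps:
(3246 + 1764) + y(4 - 1*5) = (3246 + 1764) + (4 + (4 - 1*5))² = 5010 + (4 + (4 - 5))² = 5010 + (4 - 1)² = 5010 + 3² = 5010 + 9 = 5019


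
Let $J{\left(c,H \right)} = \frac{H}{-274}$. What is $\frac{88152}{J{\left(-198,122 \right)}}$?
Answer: $- \frac{12076824}{61} \approx -1.9798 \cdot 10^{5}$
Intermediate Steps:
$J{\left(c,H \right)} = - \frac{H}{274}$ ($J{\left(c,H \right)} = H \left(- \frac{1}{274}\right) = - \frac{H}{274}$)
$\frac{88152}{J{\left(-198,122 \right)}} = \frac{88152}{\left(- \frac{1}{274}\right) 122} = \frac{88152}{- \frac{61}{137}} = 88152 \left(- \frac{137}{61}\right) = - \frac{12076824}{61}$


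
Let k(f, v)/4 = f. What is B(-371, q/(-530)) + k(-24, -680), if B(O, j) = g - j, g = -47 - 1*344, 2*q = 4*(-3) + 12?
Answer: -487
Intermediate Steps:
k(f, v) = 4*f
q = 0 (q = (4*(-3) + 12)/2 = (-12 + 12)/2 = (½)*0 = 0)
g = -391 (g = -47 - 344 = -391)
B(O, j) = -391 - j
B(-371, q/(-530)) + k(-24, -680) = (-391 - 0/(-530)) + 4*(-24) = (-391 - 0*(-1)/530) - 96 = (-391 - 1*0) - 96 = (-391 + 0) - 96 = -391 - 96 = -487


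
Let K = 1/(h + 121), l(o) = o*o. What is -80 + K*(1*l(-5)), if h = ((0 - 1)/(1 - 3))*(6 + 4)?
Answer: -10055/126 ≈ -79.802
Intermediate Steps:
l(o) = o²
h = 5 (h = -1/(-2)*10 = -1*(-½)*10 = (½)*10 = 5)
K = 1/126 (K = 1/(5 + 121) = 1/126 ≈ 0.0079365)
-80 + K*(1*l(-5)) = -80 + (1*(-5)²)/126 = -80 + (1*25)/126 = -80 + (1/126)*25 = -80 + 25/126 = -10055/126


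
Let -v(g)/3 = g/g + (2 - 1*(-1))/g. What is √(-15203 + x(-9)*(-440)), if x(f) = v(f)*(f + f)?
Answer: I*√31043 ≈ 176.19*I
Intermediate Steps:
v(g) = -3 - 9/g (v(g) = -3*(g/g + (2 - 1*(-1))/g) = -3*(1 + (2 + 1)/g) = -3*(1 + 3/g) = -3 - 9/g)
x(f) = 2*f*(-3 - 9/f) (x(f) = (-3 - 9/f)*(f + f) = (-3 - 9/f)*(2*f) = 2*f*(-3 - 9/f))
√(-15203 + x(-9)*(-440)) = √(-15203 + (-18 - 6*(-9))*(-440)) = √(-15203 + (-18 + 54)*(-440)) = √(-15203 + 36*(-440)) = √(-15203 - 15840) = √(-31043) = I*√31043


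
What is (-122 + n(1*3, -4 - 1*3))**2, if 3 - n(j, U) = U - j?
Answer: 11881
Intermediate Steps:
n(j, U) = 3 + j - U (n(j, U) = 3 - (U - j) = 3 + (j - U) = 3 + j - U)
(-122 + n(1*3, -4 - 1*3))**2 = (-122 + (3 + 1*3 - (-4 - 1*3)))**2 = (-122 + (3 + 3 - (-4 - 3)))**2 = (-122 + (3 + 3 - 1*(-7)))**2 = (-122 + (3 + 3 + 7))**2 = (-122 + 13)**2 = (-109)**2 = 11881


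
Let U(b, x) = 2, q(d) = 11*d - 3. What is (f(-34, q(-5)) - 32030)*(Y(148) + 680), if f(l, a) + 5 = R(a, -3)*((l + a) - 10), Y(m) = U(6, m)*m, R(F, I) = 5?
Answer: -31763920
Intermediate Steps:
q(d) = -3 + 11*d
Y(m) = 2*m
f(l, a) = -55 + 5*a + 5*l (f(l, a) = -5 + 5*((l + a) - 10) = -5 + 5*((a + l) - 10) = -5 + 5*(-10 + a + l) = -5 + (-50 + 5*a + 5*l) = -55 + 5*a + 5*l)
(f(-34, q(-5)) - 32030)*(Y(148) + 680) = ((-55 + 5*(-3 + 11*(-5)) + 5*(-34)) - 32030)*(2*148 + 680) = ((-55 + 5*(-3 - 55) - 170) - 32030)*(296 + 680) = ((-55 + 5*(-58) - 170) - 32030)*976 = ((-55 - 290 - 170) - 32030)*976 = (-515 - 32030)*976 = -32545*976 = -31763920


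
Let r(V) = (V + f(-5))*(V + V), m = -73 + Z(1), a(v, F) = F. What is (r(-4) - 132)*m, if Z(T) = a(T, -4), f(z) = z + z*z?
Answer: 20020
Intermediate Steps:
f(z) = z + z**2
Z(T) = -4
m = -77 (m = -73 - 4 = -77)
r(V) = 2*V*(20 + V) (r(V) = (V - 5*(1 - 5))*(V + V) = (V - 5*(-4))*(2*V) = (V + 20)*(2*V) = (20 + V)*(2*V) = 2*V*(20 + V))
(r(-4) - 132)*m = (2*(-4)*(20 - 4) - 132)*(-77) = (2*(-4)*16 - 132)*(-77) = (-128 - 132)*(-77) = -260*(-77) = 20020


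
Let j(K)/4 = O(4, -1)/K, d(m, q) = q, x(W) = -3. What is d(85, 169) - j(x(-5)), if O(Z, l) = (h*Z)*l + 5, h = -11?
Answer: 703/3 ≈ 234.33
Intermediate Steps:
O(Z, l) = 5 - 11*Z*l (O(Z, l) = (-11*Z)*l + 5 = -11*Z*l + 5 = 5 - 11*Z*l)
j(K) = 196/K (j(K) = 4*((5 - 11*4*(-1))/K) = 4*((5 + 44)/K) = 4*(49/K) = 196/K)
d(85, 169) - j(x(-5)) = 169 - 196/(-3) = 169 - 196*(-1)/3 = 169 - 1*(-196/3) = 169 + 196/3 = 703/3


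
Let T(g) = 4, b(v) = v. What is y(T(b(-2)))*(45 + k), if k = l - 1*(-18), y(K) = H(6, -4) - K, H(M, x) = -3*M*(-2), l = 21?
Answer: 2688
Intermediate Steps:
H(M, x) = 6*M
y(K) = 36 - K (y(K) = 6*6 - K = 36 - K)
k = 39 (k = 21 - 1*(-18) = 21 + 18 = 39)
y(T(b(-2)))*(45 + k) = (36 - 1*4)*(45 + 39) = (36 - 4)*84 = 32*84 = 2688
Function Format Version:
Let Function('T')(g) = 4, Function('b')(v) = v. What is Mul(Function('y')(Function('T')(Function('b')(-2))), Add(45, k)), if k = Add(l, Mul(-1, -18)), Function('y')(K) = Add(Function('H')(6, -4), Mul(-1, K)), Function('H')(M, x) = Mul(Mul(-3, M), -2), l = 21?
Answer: 2688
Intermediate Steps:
Function('H')(M, x) = Mul(6, M)
Function('y')(K) = Add(36, Mul(-1, K)) (Function('y')(K) = Add(Mul(6, 6), Mul(-1, K)) = Add(36, Mul(-1, K)))
k = 39 (k = Add(21, Mul(-1, -18)) = Add(21, 18) = 39)
Mul(Function('y')(Function('T')(Function('b')(-2))), Add(45, k)) = Mul(Add(36, Mul(-1, 4)), Add(45, 39)) = Mul(Add(36, -4), 84) = Mul(32, 84) = 2688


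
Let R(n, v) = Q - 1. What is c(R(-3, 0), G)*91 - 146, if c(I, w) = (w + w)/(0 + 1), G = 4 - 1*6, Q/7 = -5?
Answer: -510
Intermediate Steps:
Q = -35 (Q = 7*(-5) = -35)
R(n, v) = -36 (R(n, v) = -35 - 1 = -36)
G = -2 (G = 4 - 6 = -2)
c(I, w) = 2*w (c(I, w) = (2*w)/1 = (2*w)*1 = 2*w)
c(R(-3, 0), G)*91 - 146 = (2*(-2))*91 - 146 = -4*91 - 146 = -364 - 146 = -510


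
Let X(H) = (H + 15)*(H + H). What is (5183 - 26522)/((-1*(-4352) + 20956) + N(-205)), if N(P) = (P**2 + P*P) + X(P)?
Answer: -21339/187258 ≈ -0.11396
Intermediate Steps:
X(H) = 2*H*(15 + H) (X(H) = (15 + H)*(2*H) = 2*H*(15 + H))
N(P) = 2*P**2 + 2*P*(15 + P) (N(P) = (P**2 + P*P) + 2*P*(15 + P) = (P**2 + P**2) + 2*P*(15 + P) = 2*P**2 + 2*P*(15 + P))
(5183 - 26522)/((-1*(-4352) + 20956) + N(-205)) = (5183 - 26522)/((-1*(-4352) + 20956) + 2*(-205)*(15 + 2*(-205))) = -21339/((4352 + 20956) + 2*(-205)*(15 - 410)) = -21339/(25308 + 2*(-205)*(-395)) = -21339/(25308 + 161950) = -21339/187258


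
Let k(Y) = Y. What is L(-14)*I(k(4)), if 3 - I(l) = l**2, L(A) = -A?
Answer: -182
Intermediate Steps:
I(l) = 3 - l**2
L(-14)*I(k(4)) = (-1*(-14))*(3 - 1*4**2) = 14*(3 - 1*16) = 14*(3 - 16) = 14*(-13) = -182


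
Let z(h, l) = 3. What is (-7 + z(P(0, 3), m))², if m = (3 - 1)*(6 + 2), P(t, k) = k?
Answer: 16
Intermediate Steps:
m = 16 (m = 2*8 = 16)
(-7 + z(P(0, 3), m))² = (-7 + 3)² = (-4)² = 16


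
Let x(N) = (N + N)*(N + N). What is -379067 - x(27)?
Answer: -381983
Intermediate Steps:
x(N) = 4*N**2 (x(N) = (2*N)*(2*N) = 4*N**2)
-379067 - x(27) = -379067 - 4*27**2 = -379067 - 4*729 = -379067 - 1*2916 = -379067 - 2916 = -381983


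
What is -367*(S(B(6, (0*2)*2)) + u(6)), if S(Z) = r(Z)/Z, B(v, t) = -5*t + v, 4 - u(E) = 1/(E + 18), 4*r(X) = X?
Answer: -37067/24 ≈ -1544.5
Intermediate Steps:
r(X) = X/4
u(E) = 4 - 1/(18 + E) (u(E) = 4 - 1/(E + 18) = 4 - 1/(18 + E))
B(v, t) = v - 5*t
S(Z) = ¼ (S(Z) = (Z/4)/Z = ¼)
-367*(S(B(6, (0*2)*2)) + u(6)) = -367*(¼ + (71 + 4*6)/(18 + 6)) = -367*(¼ + (71 + 24)/24) = -367*(¼ + (1/24)*95) = -367*(¼ + 95/24) = -367*101/24 = -37067/24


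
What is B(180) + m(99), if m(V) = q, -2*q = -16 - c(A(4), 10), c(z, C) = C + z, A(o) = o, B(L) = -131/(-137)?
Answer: 2186/137 ≈ 15.956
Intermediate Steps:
B(L) = 131/137 (B(L) = -131*(-1/137) = 131/137)
q = 15 (q = -(-16 - (10 + 4))/2 = -(-16 - 1*14)/2 = -(-16 - 14)/2 = -½*(-30) = 15)
m(V) = 15
B(180) + m(99) = 131/137 + 15 = 2186/137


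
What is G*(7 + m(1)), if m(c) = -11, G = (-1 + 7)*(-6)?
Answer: 144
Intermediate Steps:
G = -36 (G = 6*(-6) = -36)
G*(7 + m(1)) = -36*(7 - 11) = -36*(-4) = 144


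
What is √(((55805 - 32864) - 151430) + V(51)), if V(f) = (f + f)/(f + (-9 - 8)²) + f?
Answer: I*√12843770/10 ≈ 358.38*I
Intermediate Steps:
V(f) = f + 2*f/(289 + f) (V(f) = (2*f)/(f + (-17)²) + f = (2*f)/(f + 289) + f = (2*f)/(289 + f) + f = 2*f/(289 + f) + f = f + 2*f/(289 + f))
√(((55805 - 32864) - 151430) + V(51)) = √(((55805 - 32864) - 151430) + 51*(291 + 51)/(289 + 51)) = √((22941 - 151430) + 51*342/340) = √(-128489 + 51*(1/340)*342) = √(-128489 + 513/10) = √(-1284377/10) = I*√12843770/10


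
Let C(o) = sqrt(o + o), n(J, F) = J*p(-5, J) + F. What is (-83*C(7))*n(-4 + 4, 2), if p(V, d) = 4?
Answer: -166*sqrt(14) ≈ -621.12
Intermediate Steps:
n(J, F) = F + 4*J (n(J, F) = J*4 + F = 4*J + F = F + 4*J)
C(o) = sqrt(2)*sqrt(o) (C(o) = sqrt(2*o) = sqrt(2)*sqrt(o))
(-83*C(7))*n(-4 + 4, 2) = (-83*sqrt(2)*sqrt(7))*(2 + 4*(-4 + 4)) = (-83*sqrt(14))*(2 + 4*0) = (-83*sqrt(14))*(2 + 0) = -83*sqrt(14)*2 = -166*sqrt(14)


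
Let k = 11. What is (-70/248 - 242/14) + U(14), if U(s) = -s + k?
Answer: -17853/868 ≈ -20.568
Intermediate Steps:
U(s) = 11 - s (U(s) = -s + 11 = 11 - s)
(-70/248 - 242/14) + U(14) = (-70/248 - 242/14) + (11 - 1*14) = (-70*1/248 - 242*1/14) + (11 - 14) = (-35/124 - 121/7) - 3 = -15249/868 - 3 = -17853/868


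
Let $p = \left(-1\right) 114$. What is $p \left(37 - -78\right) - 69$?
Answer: $-13179$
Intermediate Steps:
$p = -114$
$p \left(37 - -78\right) - 69 = - 114 \left(37 - -78\right) - 69 = - 114 \left(37 + 78\right) - 69 = \left(-114\right) 115 - 69 = -13110 - 69 = -13179$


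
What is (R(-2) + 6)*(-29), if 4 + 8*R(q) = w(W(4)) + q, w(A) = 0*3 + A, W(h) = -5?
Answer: -1073/8 ≈ -134.13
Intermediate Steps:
w(A) = A (w(A) = 0 + A = A)
R(q) = -9/8 + q/8 (R(q) = -½ + (-5 + q)/8 = -½ + (-5/8 + q/8) = -9/8 + q/8)
(R(-2) + 6)*(-29) = ((-9/8 + (⅛)*(-2)) + 6)*(-29) = ((-9/8 - ¼) + 6)*(-29) = (-11/8 + 6)*(-29) = (37/8)*(-29) = -1073/8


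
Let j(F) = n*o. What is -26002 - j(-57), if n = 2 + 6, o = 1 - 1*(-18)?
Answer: -26154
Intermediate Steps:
o = 19 (o = 1 + 18 = 19)
n = 8
j(F) = 152 (j(F) = 8*19 = 152)
-26002 - j(-57) = -26002 - 1*152 = -26002 - 152 = -26154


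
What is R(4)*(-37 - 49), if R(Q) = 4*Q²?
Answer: -5504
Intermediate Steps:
R(4)*(-37 - 49) = (4*4²)*(-37 - 49) = (4*16)*(-86) = 64*(-86) = -5504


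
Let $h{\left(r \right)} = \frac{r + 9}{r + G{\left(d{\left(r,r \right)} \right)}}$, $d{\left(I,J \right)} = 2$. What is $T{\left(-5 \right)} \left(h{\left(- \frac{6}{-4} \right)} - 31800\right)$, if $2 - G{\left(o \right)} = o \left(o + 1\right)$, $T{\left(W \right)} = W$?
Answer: $159021$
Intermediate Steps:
$G{\left(o \right)} = 2 - o \left(1 + o\right)$ ($G{\left(o \right)} = 2 - o \left(o + 1\right) = 2 - o \left(1 + o\right)$)
$h{\left(r \right)} = \frac{9 + r}{-4 + r}$ ($h{\left(r \right)} = \frac{r + 9}{r - 4} = \frac{9 + r}{r - 4} = \frac{9 + r}{-4 + r}$)
$T{\left(-5 \right)} \left(h{\left(- \frac{6}{-4} \right)} - 31800\right) = - 5 \left(\frac{9 - \frac{6}{-4}}{-4 - \frac{6}{-4}} - 31800\right) = - 5 \left(\frac{9 - - \frac{3}{2}}{-4 - - \frac{3}{2}} - 31800\right) = - 5 \left(\frac{9 + \frac{3}{2}}{-4 + \frac{3}{2}} - 31800\right) = - 5 \left(\frac{1}{- \frac{5}{2}} \cdot \frac{21}{2} - 31800\right) = - 5 \left(\left(- \frac{2}{5}\right) \frac{21}{2} - 31800\right) = - 5 \left(- \frac{21}{5} - 31800\right) = \left(-5\right) \left(- \frac{159021}{5}\right) = 159021$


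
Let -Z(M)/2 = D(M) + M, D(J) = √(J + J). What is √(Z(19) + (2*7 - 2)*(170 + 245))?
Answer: √(4942 - 2*√38) ≈ 70.212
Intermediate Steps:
D(J) = √2*√J (D(J) = √(2*J) = √2*√J)
Z(M) = -2*M - 2*√2*√M (Z(M) = -2*(√2*√M + M) = -2*(M + √2*√M) = -2*M - 2*√2*√M)
√(Z(19) + (2*7 - 2)*(170 + 245)) = √((-2*19 - 2*√2*√19) + (2*7 - 2)*(170 + 245)) = √((-38 - 2*√38) + (14 - 2)*415) = √((-38 - 2*√38) + 12*415) = √((-38 - 2*√38) + 4980) = √(4942 - 2*√38)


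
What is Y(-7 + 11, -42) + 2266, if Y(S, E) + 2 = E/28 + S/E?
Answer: 95021/42 ≈ 2262.4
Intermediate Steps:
Y(S, E) = -2 + E/28 + S/E (Y(S, E) = -2 + (E/28 + S/E) = -2 + E/28 + S/E)
Y(-7 + 11, -42) + 2266 = (-2 + (1/28)*(-42) + (-7 + 11)/(-42)) + 2266 = (-2 - 3/2 + 4*(-1/42)) + 2266 = (-2 - 3/2 - 2/21) + 2266 = -151/42 + 2266 = 95021/42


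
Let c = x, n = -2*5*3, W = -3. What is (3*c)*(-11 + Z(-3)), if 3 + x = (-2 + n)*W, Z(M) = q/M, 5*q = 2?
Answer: -15531/5 ≈ -3106.2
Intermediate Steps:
q = ⅖ (q = (⅕)*2 = ⅖ ≈ 0.40000)
n = -30 (n = -10*3 = -30)
Z(M) = 2/(5*M)
x = 93 (x = -3 + (-2 - 30)*(-3) = -3 - 32*(-3) = -3 + 96 = 93)
c = 93
(3*c)*(-11 + Z(-3)) = (3*93)*(-11 + (⅖)/(-3)) = 279*(-11 + (⅖)*(-⅓)) = 279*(-11 - 2/15) = 279*(-167/15) = -15531/5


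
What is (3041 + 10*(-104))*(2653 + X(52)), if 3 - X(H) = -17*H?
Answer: 7083540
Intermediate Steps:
X(H) = 3 + 17*H (X(H) = 3 - (-17)*H = 3 + 17*H)
(3041 + 10*(-104))*(2653 + X(52)) = (3041 + 10*(-104))*(2653 + (3 + 17*52)) = (3041 - 1040)*(2653 + (3 + 884)) = 2001*(2653 + 887) = 2001*3540 = 7083540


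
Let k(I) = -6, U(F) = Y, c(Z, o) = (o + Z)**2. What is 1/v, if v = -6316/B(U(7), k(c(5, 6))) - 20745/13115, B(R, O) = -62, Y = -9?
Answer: 81313/8154815 ≈ 0.0099712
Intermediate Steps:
c(Z, o) = (Z + o)**2
U(F) = -9
v = 8154815/81313 (v = -6316/(-62) - 20745/13115 = -6316*(-1/62) - 20745*1/13115 = 3158/31 - 4149/2623 = 8154815/81313 ≈ 100.29)
1/v = 1/(8154815/81313) = 81313/8154815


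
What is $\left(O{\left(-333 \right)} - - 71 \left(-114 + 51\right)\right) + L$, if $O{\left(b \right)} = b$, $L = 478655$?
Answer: $473849$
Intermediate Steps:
$\left(O{\left(-333 \right)} - - 71 \left(-114 + 51\right)\right) + L = \left(-333 - - 71 \left(-114 + 51\right)\right) + 478655 = \left(-333 - \left(-71\right) \left(-63\right)\right) + 478655 = \left(-333 - 4473\right) + 478655 = -4806 + 478655 = 473849$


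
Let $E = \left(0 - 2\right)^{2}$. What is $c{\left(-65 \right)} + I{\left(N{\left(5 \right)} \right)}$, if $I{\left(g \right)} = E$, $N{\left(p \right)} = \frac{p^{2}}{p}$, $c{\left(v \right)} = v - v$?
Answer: $4$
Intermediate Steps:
$c{\left(v \right)} = 0$
$N{\left(p \right)} = p$
$E = 4$ ($E = \left(-2\right)^{2} = 4$)
$I{\left(g \right)} = 4$
$c{\left(-65 \right)} + I{\left(N{\left(5 \right)} \right)} = 0 + 4 = 4$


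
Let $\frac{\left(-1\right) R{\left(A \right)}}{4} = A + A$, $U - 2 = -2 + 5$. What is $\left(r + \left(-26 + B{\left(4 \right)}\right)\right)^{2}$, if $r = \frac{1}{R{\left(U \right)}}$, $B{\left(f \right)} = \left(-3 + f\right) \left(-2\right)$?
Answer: $\frac{1256641}{1600} \approx 785.4$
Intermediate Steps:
$B{\left(f \right)} = 6 - 2 f$
$U = 5$ ($U = 2 + \left(-2 + 5\right) = 2 + 3 = 5$)
$R{\left(A \right)} = - 8 A$ ($R{\left(A \right)} = - 4 \left(A + A\right) = - 4 \cdot 2 A = - 8 A$)
$r = - \frac{1}{40}$ ($r = \frac{1}{\left(-8\right) 5} = \frac{1}{-40} = - \frac{1}{40} \approx -0.025$)
$\left(r + \left(-26 + B{\left(4 \right)}\right)\right)^{2} = \left(- \frac{1}{40} + \left(-26 + \left(6 - 8\right)\right)\right)^{2} = \left(- \frac{1}{40} - 28\right)^{2} = \left(- \frac{1121}{40}\right)^{2} = \frac{1256641}{1600}$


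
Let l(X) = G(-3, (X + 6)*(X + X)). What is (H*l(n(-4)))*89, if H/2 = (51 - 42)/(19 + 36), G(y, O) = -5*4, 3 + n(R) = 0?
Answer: -6408/11 ≈ -582.54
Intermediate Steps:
n(R) = -3 (n(R) = -3 + 0 = -3)
G(y, O) = -20
l(X) = -20
H = 18/55 (H = 2*((51 - 42)/(19 + 36)) = 2*(9/55) = 18/55 ≈ 0.32727)
(H*l(n(-4)))*89 = ((18/55)*(-20))*89 = -72/11*89 = -6408/11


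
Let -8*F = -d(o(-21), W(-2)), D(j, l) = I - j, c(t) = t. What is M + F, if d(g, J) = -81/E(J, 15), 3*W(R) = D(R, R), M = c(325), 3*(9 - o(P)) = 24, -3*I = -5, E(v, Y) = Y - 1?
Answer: 36319/112 ≈ 324.28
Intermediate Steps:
E(v, Y) = -1 + Y
I = 5/3 (I = -1/3*(-5) = 5/3 ≈ 1.6667)
o(P) = 1 (o(P) = 9 - 1/3*24 = 9 - 8 = 1)
M = 325
D(j, l) = 5/3 - j
W(R) = 5/9 - R/3 (W(R) = (5/3 - R)/3 = 5/9 - R/3)
d(g, J) = -81/14 (d(g, J) = -81/(-1 + 15) = -81/14)
F = -81/112 (F = -(-1)*(-81)/(8*14) = -1/8*81/14 = -81/112 ≈ -0.72321)
M + F = 325 - 81/112 = 36319/112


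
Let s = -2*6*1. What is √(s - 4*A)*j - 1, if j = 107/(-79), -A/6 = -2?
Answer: -1 - 214*I*√15/79 ≈ -1.0 - 10.491*I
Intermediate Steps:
A = 12 (A = -6*(-2) = 12)
s = -12 (s = -12*1 = -12)
j = -107/79 (j = 107*(-1/79) = -107/79 ≈ -1.3544)
√(s - 4*A)*j - 1 = √(-12 - 4*12)*(-107/79) - 1 = √(-12 - 48)*(-107/79) - 1 = √(-60)*(-107/79) - 1 = (2*I*√15)*(-107/79) - 1 = -214*I*√15/79 - 1 = -1 - 214*I*√15/79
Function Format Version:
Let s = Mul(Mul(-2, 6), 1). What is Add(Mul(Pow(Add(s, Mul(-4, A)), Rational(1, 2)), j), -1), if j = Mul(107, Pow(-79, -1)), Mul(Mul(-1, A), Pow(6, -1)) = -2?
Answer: Add(-1, Mul(Rational(-214, 79), I, Pow(15, Rational(1, 2)))) ≈ Add(-1.0000, Mul(-10.491, I))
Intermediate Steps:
A = 12 (A = Mul(-6, -2) = 12)
s = -12 (s = Mul(-12, 1) = -12)
j = Rational(-107, 79) (j = Mul(107, Rational(-1, 79)) = Rational(-107, 79) ≈ -1.3544)
Add(Mul(Pow(Add(s, Mul(-4, A)), Rational(1, 2)), j), -1) = Add(Mul(Pow(Add(-12, Mul(-4, 12)), Rational(1, 2)), Rational(-107, 79)), -1) = Add(Mul(Pow(Add(-12, -48), Rational(1, 2)), Rational(-107, 79)), -1) = Add(Mul(Pow(-60, Rational(1, 2)), Rational(-107, 79)), -1) = Add(Mul(Mul(2, I, Pow(15, Rational(1, 2))), Rational(-107, 79)), -1) = Add(Mul(Rational(-214, 79), I, Pow(15, Rational(1, 2))), -1) = Add(-1, Mul(Rational(-214, 79), I, Pow(15, Rational(1, 2))))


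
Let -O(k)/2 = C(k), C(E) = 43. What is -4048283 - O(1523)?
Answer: -4048197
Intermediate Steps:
O(k) = -86 (O(k) = -2*43 = -86)
-4048283 - O(1523) = -4048283 - 1*(-86) = -4048283 + 86 = -4048197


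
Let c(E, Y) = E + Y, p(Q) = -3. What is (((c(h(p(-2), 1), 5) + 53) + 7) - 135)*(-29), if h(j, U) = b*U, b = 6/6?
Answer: 2001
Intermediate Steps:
b = 1 (b = 6*(⅙) = 1)
h(j, U) = U (h(j, U) = 1*U = U)
(((c(h(p(-2), 1), 5) + 53) + 7) - 135)*(-29) = ((((1 + 5) + 53) + 7) - 135)*(-29) = (((6 + 53) + 7) - 135)*(-29) = ((59 + 7) - 135)*(-29) = (66 - 135)*(-29) = -69*(-29) = 2001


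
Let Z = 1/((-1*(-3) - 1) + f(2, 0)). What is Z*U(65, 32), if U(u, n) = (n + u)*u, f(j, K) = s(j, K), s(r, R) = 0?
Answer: 6305/2 ≈ 3152.5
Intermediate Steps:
f(j, K) = 0
U(u, n) = u*(n + u)
Z = ½ (Z = 1/((-1*(-3) - 1) + 0) = 1/((3 - 1) + 0) = 1/(2 + 0) = 1/2 = ½ ≈ 0.50000)
Z*U(65, 32) = (65*(32 + 65))/2 = (65*97)/2 = (½)*6305 = 6305/2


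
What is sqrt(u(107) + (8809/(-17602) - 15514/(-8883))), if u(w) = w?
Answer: sqrt(294044334143532882)/52119522 ≈ 10.404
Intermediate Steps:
sqrt(u(107) + (8809/(-17602) - 15514/(-8883))) = sqrt(107 + (8809/(-17602) - 15514/(-8883))) = sqrt(107 + (8809*(-1/17602) - 15514*(-1/8883))) = sqrt(107 + (-8809/17602 + 15514/8883)) = sqrt(107 + 194827081/156358566) = sqrt(16925193643/156358566) = sqrt(294044334143532882)/52119522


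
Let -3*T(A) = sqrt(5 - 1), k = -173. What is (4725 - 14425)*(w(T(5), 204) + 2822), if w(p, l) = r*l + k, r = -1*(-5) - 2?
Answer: -31631700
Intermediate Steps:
r = 3 (r = 5 - 2 = 3)
T(A) = -2/3 (T(A) = -sqrt(5 - 1)/3 = -sqrt(4)/3 = -1/3*2 = -2/3)
w(p, l) = -173 + 3*l (w(p, l) = 3*l - 173 = -173 + 3*l)
(4725 - 14425)*(w(T(5), 204) + 2822) = (4725 - 14425)*((-173 + 3*204) + 2822) = -9700*((-173 + 612) + 2822) = -9700*(439 + 2822) = -9700*3261 = -31631700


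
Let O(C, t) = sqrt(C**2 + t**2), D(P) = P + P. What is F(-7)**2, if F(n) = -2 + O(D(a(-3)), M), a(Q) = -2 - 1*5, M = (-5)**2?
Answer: (2 - sqrt(821))**2 ≈ 710.39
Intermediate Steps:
M = 25
a(Q) = -7 (a(Q) = -2 - 5 = -7)
D(P) = 2*P
F(n) = -2 + sqrt(821) (F(n) = -2 + sqrt((2*(-7))**2 + 25**2) = -2 + sqrt((-14)**2 + 625) = -2 + sqrt(196 + 625) = -2 + sqrt(821))
F(-7)**2 = (-2 + sqrt(821))**2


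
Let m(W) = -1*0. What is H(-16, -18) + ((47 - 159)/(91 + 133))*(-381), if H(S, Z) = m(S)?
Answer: 381/2 ≈ 190.50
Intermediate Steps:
m(W) = 0
H(S, Z) = 0
H(-16, -18) + ((47 - 159)/(91 + 133))*(-381) = 0 + ((47 - 159)/(91 + 133))*(-381) = 0 - 112/224*(-381) = 0 - 112*1/224*(-381) = 0 - ½*(-381) = 0 + 381/2 = 381/2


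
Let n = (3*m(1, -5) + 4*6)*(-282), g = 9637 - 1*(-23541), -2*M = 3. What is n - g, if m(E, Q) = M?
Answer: -38677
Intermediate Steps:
M = -3/2 (M = -1/2*3 = -3/2 ≈ -1.5000)
m(E, Q) = -3/2
g = 33178 (g = 9637 + 23541 = 33178)
n = -5499 (n = (3*(-3/2) + 4*6)*(-282) = (-9/2 + 24)*(-282) = (39/2)*(-282) = -5499)
n - g = -5499 - 1*33178 = -5499 - 33178 = -38677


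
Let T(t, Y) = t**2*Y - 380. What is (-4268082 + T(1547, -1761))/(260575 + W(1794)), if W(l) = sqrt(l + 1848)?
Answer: -1099290230828825/67899326983 + 4218709511*sqrt(3642)/67899326983 ≈ -16186.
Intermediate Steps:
W(l) = sqrt(1848 + l)
T(t, Y) = -380 + Y*t**2 (T(t, Y) = Y*t**2 - 380 = -380 + Y*t**2)
(-4268082 + T(1547, -1761))/(260575 + W(1794)) = (-4268082 + (-380 - 1761*1547**2))/(260575 + sqrt(1848 + 1794)) = (-4268082 + (-380 - 1761*2393209))/(260575 + sqrt(3642)) = (-4268082 + (-380 - 4214441049))/(260575 + sqrt(3642)) = (-4268082 - 4214441429)/(260575 + sqrt(3642)) = -4218709511/(260575 + sqrt(3642))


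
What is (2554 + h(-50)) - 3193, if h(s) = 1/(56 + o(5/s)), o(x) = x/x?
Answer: -36422/57 ≈ -638.98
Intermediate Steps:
o(x) = 1
h(s) = 1/57 (h(s) = 1/(56 + 1) = 1/57)
(2554 + h(-50)) - 3193 = (2554 + 1/57) - 3193 = 145579/57 - 3193 = -36422/57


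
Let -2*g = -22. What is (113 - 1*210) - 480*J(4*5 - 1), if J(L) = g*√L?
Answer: -97 - 5280*√19 ≈ -23112.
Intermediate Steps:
g = 11 (g = -½*(-22) = 11)
J(L) = 11*√L
(113 - 1*210) - 480*J(4*5 - 1) = (113 - 1*210) - 5280*√(4*5 - 1) = (113 - 210) - 5280*√(20 - 1) = -97 - 5280*√19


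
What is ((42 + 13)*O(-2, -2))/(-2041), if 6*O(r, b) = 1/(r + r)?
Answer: 55/48984 ≈ 0.0011228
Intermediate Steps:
O(r, b) = 1/(12*r) (O(r, b) = 1/(6*(r + r)) = 1/(6*((2*r))) = (1/(2*r))/6 = 1/(12*r))
((42 + 13)*O(-2, -2))/(-2041) = ((42 + 13)*((1/12)/(-2)))/(-2041) = (55*((1/12)*(-1/2)))*(-1/2041) = (55*(-1/24))*(-1/2041) = -55/24*(-1/2041) = 55/48984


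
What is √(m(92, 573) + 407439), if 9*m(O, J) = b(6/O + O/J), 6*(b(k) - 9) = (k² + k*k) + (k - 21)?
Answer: √5732092498419921/118611 ≈ 638.31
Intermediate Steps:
b(k) = 11/2 + k²/3 + k/6 (b(k) = 9 + ((k² + k*k) + (k - 21))/6 = 9 + ((k² + k²) + (-21 + k))/6 = 9 + (2*k² + (-21 + k))/6 = 9 + (-21 + k + 2*k²)/6 = 9 + (-7/2 + k²/3 + k/6) = 11/2 + k²/3 + k/6)
m(O, J) = 11/18 + 1/(9*O) + (6/O + O/J)²/27 + O/(54*J) (m(O, J) = (11/2 + (6/O + O/J)²/3 + (6/O + O/J)/6)/9 = (11/2 + (6/O + O/J)²/3 + (1/O + O/(6*J)))/9 = (11/2 + 1/O + (6/O + O/J)²/3 + O/(6*J))/9 = 11/18 + 1/(9*O) + (6/O + O/J)²/27 + O/(54*J))
√(m(92, 573) + 407439) = √((11/18 + (⅑)/92 + (1/54)*92/573 + (1/27)*(92² + 6*573)²/(573²*92²)) + 407439) = √((11/18 + (⅑)*(1/92) + (1/54)*92*(1/573) + (1/27)*(1/328329)*(1/8464)*(8464 + 3438)²) + 407439) = √((11/18 + 1/828 + 46/15471 + (1/27)*(1/328329)*(1/8464)*11902²) + 407439) = √((11/18 + 1/828 + 46/15471 + (1/27)*(1/328329)*(1/8464)*141657604) + 407439) = √((11/18 + 1/828 + 46/15471 + 35414401/18758092428) + 407439) = √(2894280334/4689523107 + 407439) = √(1910697499473307/4689523107) = √5732092498419921/118611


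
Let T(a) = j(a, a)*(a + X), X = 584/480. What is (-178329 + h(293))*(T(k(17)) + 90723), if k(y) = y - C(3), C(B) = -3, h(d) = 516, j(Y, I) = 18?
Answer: -161996355837/10 ≈ -1.6200e+10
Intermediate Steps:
X = 73/60 (X = 584*(1/480) = 73/60 ≈ 1.2167)
k(y) = 3 + y (k(y) = y - 1*(-3) = y + 3 = 3 + y)
T(a) = 219/10 + 18*a (T(a) = 18*(a + 73/60) = 18*(73/60 + a) = 219/10 + 18*a)
(-178329 + h(293))*(T(k(17)) + 90723) = (-178329 + 516)*((219/10 + 18*(3 + 17)) + 90723) = -177813*((219/10 + 18*20) + 90723) = -177813*((219/10 + 360) + 90723) = -177813*(3819/10 + 90723) = -177813*911049/10 = -161996355837/10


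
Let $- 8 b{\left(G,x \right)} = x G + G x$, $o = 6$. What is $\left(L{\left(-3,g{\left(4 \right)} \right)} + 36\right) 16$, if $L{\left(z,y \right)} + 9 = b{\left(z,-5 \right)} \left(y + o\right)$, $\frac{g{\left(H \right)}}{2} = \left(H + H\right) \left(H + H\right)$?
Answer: $-7608$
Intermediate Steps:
$b{\left(G,x \right)} = - \frac{G x}{4}$ ($b{\left(G,x \right)} = - \frac{x G + G x}{8} = - \frac{G x + G x}{8} = - \frac{2 G x}{8} = - \frac{G x}{4}$)
$g{\left(H \right)} = 8 H^{2}$ ($g{\left(H \right)} = 2 \left(H + H\right) \left(H + H\right) = 2 \cdot 2 H 2 H = 2 \cdot 4 H^{2} = 8 H^{2}$)
$L{\left(z,y \right)} = -9 + \frac{5 z \left(6 + y\right)}{4}$ ($L{\left(z,y \right)} = -9 + \left(- \frac{1}{4}\right) z \left(-5\right) \left(y + 6\right) = -9 + \frac{5 z}{4} \left(6 + y\right) = -9 + \frac{5 z \left(6 + y\right)}{4}$)
$\left(L{\left(-3,g{\left(4 \right)} \right)} + 36\right) 16 = \left(\left(-9 + \frac{15}{2} \left(-3\right) + \frac{5}{4} \cdot 8 \cdot 4^{2} \left(-3\right)\right) + 36\right) 16 = \left(\left(-9 - \frac{45}{2} + \frac{5}{4} \cdot 8 \cdot 16 \left(-3\right)\right) + 36\right) 16 = \left(\left(-9 - \frac{45}{2} + \frac{5}{4} \cdot 128 \left(-3\right)\right) + 36\right) 16 = \left(\left(-9 - \frac{45}{2} - 480\right) + 36\right) 16 = \left(- \frac{1023}{2} + 36\right) 16 = \left(- \frac{951}{2}\right) 16 = -7608$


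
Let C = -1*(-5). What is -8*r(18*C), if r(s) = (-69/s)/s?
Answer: 46/675 ≈ 0.068148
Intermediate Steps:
C = 5
r(s) = -69/s**2
-8*r(18*C) = -(-552)/(18*5)**2 = -(-552)/90**2 = -(-552)/8100 = -8*(-23/2700) = 46/675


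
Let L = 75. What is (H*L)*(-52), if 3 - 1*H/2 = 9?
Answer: 46800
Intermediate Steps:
H = -12 (H = 6 - 2*9 = 6 - 18 = -12)
(H*L)*(-52) = -12*75*(-52) = -900*(-52) = 46800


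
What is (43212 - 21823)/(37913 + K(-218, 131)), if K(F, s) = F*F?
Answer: 21389/85437 ≈ 0.25035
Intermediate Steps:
K(F, s) = F²
(43212 - 21823)/(37913 + K(-218, 131)) = (43212 - 21823)/(37913 + (-218)²) = 21389/(37913 + 47524) = 21389/85437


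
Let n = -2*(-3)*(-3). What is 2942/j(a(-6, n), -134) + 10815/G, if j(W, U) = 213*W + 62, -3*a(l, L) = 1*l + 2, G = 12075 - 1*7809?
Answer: 2715427/246006 ≈ 11.038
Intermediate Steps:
n = -18 (n = 6*(-3) = -18)
G = 4266 (G = 12075 - 7809 = 4266)
a(l, L) = -2/3 - l/3 (a(l, L) = -(1*l + 2)/3 = -(l + 2)/3 = -(2 + l)/3 = -2/3 - l/3)
j(W, U) = 62 + 213*W
2942/j(a(-6, n), -134) + 10815/G = 2942/(62 + 213*(-2/3 - 1/3*(-6))) + 10815/4266 = 2942/(62 + 213*(-2/3 + 2)) + 10815*(1/4266) = 2942/(62 + 213*(4/3)) + 3605/1422 = 2942/(62 + 284) + 3605/1422 = 2942/346 + 3605/1422 = 2942*(1/346) + 3605/1422 = 1471/173 + 3605/1422 = 2715427/246006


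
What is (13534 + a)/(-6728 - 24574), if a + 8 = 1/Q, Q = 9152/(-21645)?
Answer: -9520639/22036608 ≈ -0.43204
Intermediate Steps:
Q = -704/1665 (Q = 9152*(-1/21645) = -704/1665 ≈ -0.42282)
a = -7297/704 (a = -8 + 1/(-704/1665) = -8 - 1665/704 = -7297/704 ≈ -10.365)
(13534 + a)/(-6728 - 24574) = (13534 - 7297/704)/(-6728 - 24574) = (9520639/704)/(-31302) = (9520639/704)*(-1/31302) = -9520639/22036608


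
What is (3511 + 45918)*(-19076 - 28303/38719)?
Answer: -1177736726073/1249 ≈ -9.4294e+8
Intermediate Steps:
(3511 + 45918)*(-19076 - 28303/38719) = 49429*(-19076 - 28303*1/38719) = 49429*(-19076 - 913/1249) = 49429*(-23826837/1249) = -1177736726073/1249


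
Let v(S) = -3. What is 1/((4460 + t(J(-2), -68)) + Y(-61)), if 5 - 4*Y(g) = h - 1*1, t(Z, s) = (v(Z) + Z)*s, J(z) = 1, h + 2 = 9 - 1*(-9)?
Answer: 2/9187 ≈ 0.00021770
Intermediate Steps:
h = 16 (h = -2 + (9 - 1*(-9)) = -2 + (9 + 9) = -2 + 18 = 16)
t(Z, s) = s*(-3 + Z) (t(Z, s) = (-3 + Z)*s = s*(-3 + Z))
Y(g) = -5/2 (Y(g) = 5/4 - (16 - 1*1)/4 = 5/4 - (16 - 1)/4 = 5/4 - ¼*15 = 5/4 - 15/4 = -5/2)
1/((4460 + t(J(-2), -68)) + Y(-61)) = 1/((4460 - 68*(-3 + 1)) - 5/2) = 1/((4460 - 68*(-2)) - 5/2) = 1/((4460 + 136) - 5/2) = 1/(4596 - 5/2) = 1/(9187/2) = 2/9187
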